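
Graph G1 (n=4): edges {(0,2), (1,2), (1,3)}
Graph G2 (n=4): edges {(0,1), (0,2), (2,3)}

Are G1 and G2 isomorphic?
Yes, isomorphic

The graphs are isomorphic.
One valid mapping φ: V(G1) → V(G2): 0→1, 1→2, 2→0, 3→3

Verify φ preserves adjacency — for each edge of G1, its image is an edge of G2:
  (0,2) → (φ(0),φ(2)) = (0,1) ∈ E(G2) ✓
  (1,2) → (φ(1),φ(2)) = (0,2) ∈ E(G2) ✓
  (1,3) → (φ(1),φ(3)) = (2,3) ∈ E(G2) ✓
All 3 edges of G1 map to edges of G2, and |E(G1)| = |E(G2)| = 3, so φ is a bijection on edges as well as vertices. Hence G1 ≅ G2.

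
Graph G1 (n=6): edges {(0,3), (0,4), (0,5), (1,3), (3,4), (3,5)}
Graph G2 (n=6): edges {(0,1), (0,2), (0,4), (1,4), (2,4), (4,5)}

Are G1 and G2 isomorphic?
Yes, isomorphic

The graphs are isomorphic.
One valid mapping φ: V(G1) → V(G2): 0→0, 1→5, 2→3, 3→4, 4→1, 5→2

Verify φ preserves adjacency — for each edge of G1, its image is an edge of G2:
  (0,3) → (φ(0),φ(3)) = (0,4) ∈ E(G2) ✓
  (0,4) → (φ(0),φ(4)) = (0,1) ∈ E(G2) ✓
  (0,5) → (φ(0),φ(5)) = (0,2) ∈ E(G2) ✓
  (1,3) → (φ(1),φ(3)) = (4,5) ∈ E(G2) ✓
  (3,4) → (φ(3),φ(4)) = (1,4) ∈ E(G2) ✓
  (3,5) → (φ(3),φ(5)) = (2,4) ∈ E(G2) ✓
All 6 edges of G1 map to edges of G2, and |E(G1)| = |E(G2)| = 6, so φ is a bijection on edges as well as vertices. Hence G1 ≅ G2.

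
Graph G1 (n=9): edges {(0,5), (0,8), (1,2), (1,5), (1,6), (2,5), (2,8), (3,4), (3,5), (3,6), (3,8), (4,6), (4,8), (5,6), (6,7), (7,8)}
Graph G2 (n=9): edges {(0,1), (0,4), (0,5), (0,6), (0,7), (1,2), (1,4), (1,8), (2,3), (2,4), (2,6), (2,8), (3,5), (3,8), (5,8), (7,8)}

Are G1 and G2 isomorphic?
Yes, isomorphic

The graphs are isomorphic.
One valid mapping φ: V(G1) → V(G2): 0→7, 1→3, 2→5, 3→1, 4→4, 5→8, 6→2, 7→6, 8→0

Verify φ preserves adjacency — for each edge of G1, its image is an edge of G2:
  (0,5) → (φ(0),φ(5)) = (7,8) ∈ E(G2) ✓
  (0,8) → (φ(0),φ(8)) = (0,7) ∈ E(G2) ✓
  (1,2) → (φ(1),φ(2)) = (3,5) ∈ E(G2) ✓
  (1,5) → (φ(1),φ(5)) = (3,8) ∈ E(G2) ✓
  (1,6) → (φ(1),φ(6)) = (2,3) ∈ E(G2) ✓
  (2,5) → (φ(2),φ(5)) = (5,8) ∈ E(G2) ✓
  (2,8) → (φ(2),φ(8)) = (0,5) ∈ E(G2) ✓
  (3,4) → (φ(3),φ(4)) = (1,4) ∈ E(G2) ✓
  (3,5) → (φ(3),φ(5)) = (1,8) ∈ E(G2) ✓
  (3,6) → (φ(3),φ(6)) = (1,2) ∈ E(G2) ✓
  (3,8) → (φ(3),φ(8)) = (0,1) ∈ E(G2) ✓
  (4,6) → (φ(4),φ(6)) = (2,4) ∈ E(G2) ✓
  (4,8) → (φ(4),φ(8)) = (0,4) ∈ E(G2) ✓
  (5,6) → (φ(5),φ(6)) = (2,8) ∈ E(G2) ✓
  (6,7) → (φ(6),φ(7)) = (2,6) ∈ E(G2) ✓
  (7,8) → (φ(7),φ(8)) = (0,6) ∈ E(G2) ✓
All 16 edges of G1 map to edges of G2, and |E(G1)| = |E(G2)| = 16, so φ is a bijection on edges as well as vertices. Hence G1 ≅ G2.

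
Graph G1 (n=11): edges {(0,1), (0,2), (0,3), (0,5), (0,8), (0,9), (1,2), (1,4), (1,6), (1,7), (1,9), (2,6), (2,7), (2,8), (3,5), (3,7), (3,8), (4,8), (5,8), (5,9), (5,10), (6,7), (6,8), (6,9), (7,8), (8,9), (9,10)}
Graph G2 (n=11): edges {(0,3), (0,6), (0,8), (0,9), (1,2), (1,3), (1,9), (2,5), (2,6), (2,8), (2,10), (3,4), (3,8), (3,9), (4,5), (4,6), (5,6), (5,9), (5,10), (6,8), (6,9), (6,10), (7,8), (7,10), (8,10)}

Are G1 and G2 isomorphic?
No, not isomorphic

The graphs are NOT isomorphic.

Degrees in G1: deg(0)=6, deg(1)=6, deg(2)=5, deg(3)=4, deg(4)=2, deg(5)=5, deg(6)=5, deg(7)=5, deg(8)=8, deg(9)=6, deg(10)=2.
Sorted degree sequence of G1: [8, 6, 6, 6, 5, 5, 5, 5, 4, 2, 2].
Degrees in G2: deg(0)=4, deg(1)=3, deg(2)=5, deg(3)=5, deg(4)=3, deg(5)=5, deg(6)=7, deg(7)=2, deg(8)=6, deg(9)=5, deg(10)=5.
Sorted degree sequence of G2: [7, 6, 5, 5, 5, 5, 5, 4, 3, 3, 2].
The (sorted) degree sequence is an isomorphism invariant, so since G1 and G2 have different degree sequences they cannot be isomorphic.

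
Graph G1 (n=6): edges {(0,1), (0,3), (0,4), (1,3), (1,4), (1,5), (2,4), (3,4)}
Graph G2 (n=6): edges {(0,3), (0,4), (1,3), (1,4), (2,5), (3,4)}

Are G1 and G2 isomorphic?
No, not isomorphic

The graphs are NOT isomorphic.

Connected components of G1: 1 component(s) with vertex sets [[0, 1, 2, 3, 4, 5]], sizes [6].
Connected components of G2: 2 component(s) with vertex sets [[2, 5], [0, 1, 3, 4]], sizes [2, 4].
The number of connected components (and the multiset of component sizes) is an isomorphism invariant — an isomorphism maps each component of G1 bijectively onto a component of G2. Since G1 has 1 component(s) and G2 has 2, they cannot be isomorphic.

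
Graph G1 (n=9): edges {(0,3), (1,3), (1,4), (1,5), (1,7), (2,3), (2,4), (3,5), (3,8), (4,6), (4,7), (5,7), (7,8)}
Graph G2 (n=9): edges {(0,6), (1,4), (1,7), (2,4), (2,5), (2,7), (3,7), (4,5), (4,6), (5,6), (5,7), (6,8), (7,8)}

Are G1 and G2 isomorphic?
Yes, isomorphic

The graphs are isomorphic.
One valid mapping φ: V(G1) → V(G2): 0→3, 1→5, 2→8, 3→7, 4→6, 5→2, 6→0, 7→4, 8→1

Verify φ preserves adjacency — for each edge of G1, its image is an edge of G2:
  (0,3) → (φ(0),φ(3)) = (3,7) ∈ E(G2) ✓
  (1,3) → (φ(1),φ(3)) = (5,7) ∈ E(G2) ✓
  (1,4) → (φ(1),φ(4)) = (5,6) ∈ E(G2) ✓
  (1,5) → (φ(1),φ(5)) = (2,5) ∈ E(G2) ✓
  (1,7) → (φ(1),φ(7)) = (4,5) ∈ E(G2) ✓
  (2,3) → (φ(2),φ(3)) = (7,8) ∈ E(G2) ✓
  (2,4) → (φ(2),φ(4)) = (6,8) ∈ E(G2) ✓
  (3,5) → (φ(3),φ(5)) = (2,7) ∈ E(G2) ✓
  (3,8) → (φ(3),φ(8)) = (1,7) ∈ E(G2) ✓
  (4,6) → (φ(4),φ(6)) = (0,6) ∈ E(G2) ✓
  (4,7) → (φ(4),φ(7)) = (4,6) ∈ E(G2) ✓
  (5,7) → (φ(5),φ(7)) = (2,4) ∈ E(G2) ✓
  (7,8) → (φ(7),φ(8)) = (1,4) ∈ E(G2) ✓
All 13 edges of G1 map to edges of G2, and |E(G1)| = |E(G2)| = 13, so φ is a bijection on edges as well as vertices. Hence G1 ≅ G2.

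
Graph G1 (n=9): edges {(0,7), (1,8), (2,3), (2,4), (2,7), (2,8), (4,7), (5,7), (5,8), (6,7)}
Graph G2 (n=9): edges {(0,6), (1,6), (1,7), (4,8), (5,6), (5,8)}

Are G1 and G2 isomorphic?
No, not isomorphic

The graphs are NOT isomorphic.

Connected components of G1: 1 component(s) with vertex sets [[0, 1, 2, 3, 4, 5, 6, 7, 8]], sizes [9].
Connected components of G2: 3 component(s) with vertex sets [[2], [3], [0, 1, 4, 5, 6, 7, 8]], sizes [1, 1, 7].
The number of connected components (and the multiset of component sizes) is an isomorphism invariant — an isomorphism maps each component of G1 bijectively onto a component of G2. Since G1 has 1 component(s) and G2 has 3, they cannot be isomorphic.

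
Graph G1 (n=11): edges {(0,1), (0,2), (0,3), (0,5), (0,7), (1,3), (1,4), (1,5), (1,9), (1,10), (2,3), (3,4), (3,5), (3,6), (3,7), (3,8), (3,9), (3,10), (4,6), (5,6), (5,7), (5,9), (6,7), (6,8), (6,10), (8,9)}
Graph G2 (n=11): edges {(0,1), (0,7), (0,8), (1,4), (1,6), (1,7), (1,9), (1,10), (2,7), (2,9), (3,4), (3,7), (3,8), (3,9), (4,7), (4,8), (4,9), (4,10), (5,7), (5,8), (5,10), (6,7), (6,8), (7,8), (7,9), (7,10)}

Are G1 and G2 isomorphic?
Yes, isomorphic

The graphs are isomorphic.
One valid mapping φ: V(G1) → V(G2): 0→9, 1→1, 2→2, 3→7, 4→0, 5→4, 6→8, 7→3, 8→5, 9→10, 10→6

Verify φ preserves adjacency — for each edge of G1, its image is an edge of G2:
  (0,1) → (φ(0),φ(1)) = (1,9) ∈ E(G2) ✓
  (0,2) → (φ(0),φ(2)) = (2,9) ∈ E(G2) ✓
  (0,3) → (φ(0),φ(3)) = (7,9) ∈ E(G2) ✓
  (0,5) → (φ(0),φ(5)) = (4,9) ∈ E(G2) ✓
  (0,7) → (φ(0),φ(7)) = (3,9) ∈ E(G2) ✓
  (1,3) → (φ(1),φ(3)) = (1,7) ∈ E(G2) ✓
  (1,4) → (φ(1),φ(4)) = (0,1) ∈ E(G2) ✓
  (1,5) → (φ(1),φ(5)) = (1,4) ∈ E(G2) ✓
  (1,9) → (φ(1),φ(9)) = (1,10) ∈ E(G2) ✓
  (1,10) → (φ(1),φ(10)) = (1,6) ∈ E(G2) ✓
  (2,3) → (φ(2),φ(3)) = (2,7) ∈ E(G2) ✓
  (3,4) → (φ(3),φ(4)) = (0,7) ∈ E(G2) ✓
  (3,5) → (φ(3),φ(5)) = (4,7) ∈ E(G2) ✓
  (3,6) → (φ(3),φ(6)) = (7,8) ∈ E(G2) ✓
  (3,7) → (φ(3),φ(7)) = (3,7) ∈ E(G2) ✓
  (3,8) → (φ(3),φ(8)) = (5,7) ∈ E(G2) ✓
  (3,9) → (φ(3),φ(9)) = (7,10) ∈ E(G2) ✓
  (3,10) → (φ(3),φ(10)) = (6,7) ∈ E(G2) ✓
  (4,6) → (φ(4),φ(6)) = (0,8) ∈ E(G2) ✓
  (5,6) → (φ(5),φ(6)) = (4,8) ∈ E(G2) ✓
  (5,7) → (φ(5),φ(7)) = (3,4) ∈ E(G2) ✓
  (5,9) → (φ(5),φ(9)) = (4,10) ∈ E(G2) ✓
  (6,7) → (φ(6),φ(7)) = (3,8) ∈ E(G2) ✓
  (6,8) → (φ(6),φ(8)) = (5,8) ∈ E(G2) ✓
  (6,10) → (φ(6),φ(10)) = (6,8) ∈ E(G2) ✓
  (8,9) → (φ(8),φ(9)) = (5,10) ∈ E(G2) ✓
All 26 edges of G1 map to edges of G2, and |E(G1)| = |E(G2)| = 26, so φ is a bijection on edges as well as vertices. Hence G1 ≅ G2.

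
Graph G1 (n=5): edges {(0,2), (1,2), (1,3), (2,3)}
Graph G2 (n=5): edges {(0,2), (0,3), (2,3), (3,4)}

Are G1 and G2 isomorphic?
Yes, isomorphic

The graphs are isomorphic.
One valid mapping φ: V(G1) → V(G2): 0→4, 1→0, 2→3, 3→2, 4→1

Verify φ preserves adjacency — for each edge of G1, its image is an edge of G2:
  (0,2) → (φ(0),φ(2)) = (3,4) ∈ E(G2) ✓
  (1,2) → (φ(1),φ(2)) = (0,3) ∈ E(G2) ✓
  (1,3) → (φ(1),φ(3)) = (0,2) ∈ E(G2) ✓
  (2,3) → (φ(2),φ(3)) = (2,3) ∈ E(G2) ✓
All 4 edges of G1 map to edges of G2, and |E(G1)| = |E(G2)| = 4, so φ is a bijection on edges as well as vertices. Hence G1 ≅ G2.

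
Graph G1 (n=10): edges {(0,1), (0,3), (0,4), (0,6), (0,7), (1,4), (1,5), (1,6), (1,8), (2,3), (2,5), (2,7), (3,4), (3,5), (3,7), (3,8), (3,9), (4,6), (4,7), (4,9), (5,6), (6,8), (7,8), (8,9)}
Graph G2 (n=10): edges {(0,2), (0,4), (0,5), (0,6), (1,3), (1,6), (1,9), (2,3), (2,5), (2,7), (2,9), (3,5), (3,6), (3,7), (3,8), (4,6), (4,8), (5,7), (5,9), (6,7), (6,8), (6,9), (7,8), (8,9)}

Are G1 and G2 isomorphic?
Yes, isomorphic

The graphs are isomorphic.
One valid mapping φ: V(G1) → V(G2): 0→7, 1→5, 2→4, 3→6, 4→3, 5→0, 6→2, 7→8, 8→9, 9→1

Verify φ preserves adjacency — for each edge of G1, its image is an edge of G2:
  (0,1) → (φ(0),φ(1)) = (5,7) ∈ E(G2) ✓
  (0,3) → (φ(0),φ(3)) = (6,7) ∈ E(G2) ✓
  (0,4) → (φ(0),φ(4)) = (3,7) ∈ E(G2) ✓
  (0,6) → (φ(0),φ(6)) = (2,7) ∈ E(G2) ✓
  (0,7) → (φ(0),φ(7)) = (7,8) ∈ E(G2) ✓
  (1,4) → (φ(1),φ(4)) = (3,5) ∈ E(G2) ✓
  (1,5) → (φ(1),φ(5)) = (0,5) ∈ E(G2) ✓
  (1,6) → (φ(1),φ(6)) = (2,5) ∈ E(G2) ✓
  (1,8) → (φ(1),φ(8)) = (5,9) ∈ E(G2) ✓
  (2,3) → (φ(2),φ(3)) = (4,6) ∈ E(G2) ✓
  (2,5) → (φ(2),φ(5)) = (0,4) ∈ E(G2) ✓
  (2,7) → (φ(2),φ(7)) = (4,8) ∈ E(G2) ✓
  (3,4) → (φ(3),φ(4)) = (3,6) ∈ E(G2) ✓
  (3,5) → (φ(3),φ(5)) = (0,6) ∈ E(G2) ✓
  (3,7) → (φ(3),φ(7)) = (6,8) ∈ E(G2) ✓
  (3,8) → (φ(3),φ(8)) = (6,9) ∈ E(G2) ✓
  (3,9) → (φ(3),φ(9)) = (1,6) ∈ E(G2) ✓
  (4,6) → (φ(4),φ(6)) = (2,3) ∈ E(G2) ✓
  (4,7) → (φ(4),φ(7)) = (3,8) ∈ E(G2) ✓
  (4,9) → (φ(4),φ(9)) = (1,3) ∈ E(G2) ✓
  (5,6) → (φ(5),φ(6)) = (0,2) ∈ E(G2) ✓
  (6,8) → (φ(6),φ(8)) = (2,9) ∈ E(G2) ✓
  (7,8) → (φ(7),φ(8)) = (8,9) ∈ E(G2) ✓
  (8,9) → (φ(8),φ(9)) = (1,9) ∈ E(G2) ✓
All 24 edges of G1 map to edges of G2, and |E(G1)| = |E(G2)| = 24, so φ is a bijection on edges as well as vertices. Hence G1 ≅ G2.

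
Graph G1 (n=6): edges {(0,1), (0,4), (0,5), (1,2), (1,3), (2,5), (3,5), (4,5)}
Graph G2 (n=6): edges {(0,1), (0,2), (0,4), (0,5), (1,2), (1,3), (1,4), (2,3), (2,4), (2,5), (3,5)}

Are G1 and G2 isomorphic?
No, not isomorphic

The graphs are NOT isomorphic.

Degrees in G1: deg(0)=3, deg(1)=3, deg(2)=2, deg(3)=2, deg(4)=2, deg(5)=4.
Sorted degree sequence of G1: [4, 3, 3, 2, 2, 2].
Degrees in G2: deg(0)=4, deg(1)=4, deg(2)=5, deg(3)=3, deg(4)=3, deg(5)=3.
Sorted degree sequence of G2: [5, 4, 4, 3, 3, 3].
The (sorted) degree sequence is an isomorphism invariant, so since G1 and G2 have different degree sequences they cannot be isomorphic.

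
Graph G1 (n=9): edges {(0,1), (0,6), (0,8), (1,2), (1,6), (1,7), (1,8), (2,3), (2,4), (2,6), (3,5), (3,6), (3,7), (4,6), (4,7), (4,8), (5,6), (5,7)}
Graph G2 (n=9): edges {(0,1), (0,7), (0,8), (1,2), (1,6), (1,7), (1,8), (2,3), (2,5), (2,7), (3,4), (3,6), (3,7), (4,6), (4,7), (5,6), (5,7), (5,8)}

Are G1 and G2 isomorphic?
Yes, isomorphic

The graphs are isomorphic.
One valid mapping φ: V(G1) → V(G2): 0→0, 1→1, 2→2, 3→3, 4→5, 5→4, 6→7, 7→6, 8→8

Verify φ preserves adjacency — for each edge of G1, its image is an edge of G2:
  (0,1) → (φ(0),φ(1)) = (0,1) ∈ E(G2) ✓
  (0,6) → (φ(0),φ(6)) = (0,7) ∈ E(G2) ✓
  (0,8) → (φ(0),φ(8)) = (0,8) ∈ E(G2) ✓
  (1,2) → (φ(1),φ(2)) = (1,2) ∈ E(G2) ✓
  (1,6) → (φ(1),φ(6)) = (1,7) ∈ E(G2) ✓
  (1,7) → (φ(1),φ(7)) = (1,6) ∈ E(G2) ✓
  (1,8) → (φ(1),φ(8)) = (1,8) ∈ E(G2) ✓
  (2,3) → (φ(2),φ(3)) = (2,3) ∈ E(G2) ✓
  (2,4) → (φ(2),φ(4)) = (2,5) ∈ E(G2) ✓
  (2,6) → (φ(2),φ(6)) = (2,7) ∈ E(G2) ✓
  (3,5) → (φ(3),φ(5)) = (3,4) ∈ E(G2) ✓
  (3,6) → (φ(3),φ(6)) = (3,7) ∈ E(G2) ✓
  (3,7) → (φ(3),φ(7)) = (3,6) ∈ E(G2) ✓
  (4,6) → (φ(4),φ(6)) = (5,7) ∈ E(G2) ✓
  (4,7) → (φ(4),φ(7)) = (5,6) ∈ E(G2) ✓
  (4,8) → (φ(4),φ(8)) = (5,8) ∈ E(G2) ✓
  (5,6) → (φ(5),φ(6)) = (4,7) ∈ E(G2) ✓
  (5,7) → (φ(5),φ(7)) = (4,6) ∈ E(G2) ✓
All 18 edges of G1 map to edges of G2, and |E(G1)| = |E(G2)| = 18, so φ is a bijection on edges as well as vertices. Hence G1 ≅ G2.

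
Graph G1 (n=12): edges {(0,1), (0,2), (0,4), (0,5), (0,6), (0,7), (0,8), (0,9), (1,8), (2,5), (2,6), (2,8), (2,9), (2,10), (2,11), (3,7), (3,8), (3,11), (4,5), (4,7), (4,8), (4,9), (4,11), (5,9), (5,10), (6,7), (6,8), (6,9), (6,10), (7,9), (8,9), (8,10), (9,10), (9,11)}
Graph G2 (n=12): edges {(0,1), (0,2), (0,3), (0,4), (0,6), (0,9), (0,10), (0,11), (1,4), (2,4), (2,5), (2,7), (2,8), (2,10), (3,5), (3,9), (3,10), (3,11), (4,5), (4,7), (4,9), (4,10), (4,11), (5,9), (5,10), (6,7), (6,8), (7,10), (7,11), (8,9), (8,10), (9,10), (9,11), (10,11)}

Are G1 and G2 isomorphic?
Yes, isomorphic

The graphs are isomorphic.
One valid mapping φ: V(G1) → V(G2): 0→4, 1→1, 2→9, 3→6, 4→2, 5→5, 6→11, 7→7, 8→0, 9→10, 10→3, 11→8

Verify φ preserves adjacency — for each edge of G1, its image is an edge of G2:
  (0,1) → (φ(0),φ(1)) = (1,4) ∈ E(G2) ✓
  (0,2) → (φ(0),φ(2)) = (4,9) ∈ E(G2) ✓
  (0,4) → (φ(0),φ(4)) = (2,4) ∈ E(G2) ✓
  (0,5) → (φ(0),φ(5)) = (4,5) ∈ E(G2) ✓
  (0,6) → (φ(0),φ(6)) = (4,11) ∈ E(G2) ✓
  (0,7) → (φ(0),φ(7)) = (4,7) ∈ E(G2) ✓
  (0,8) → (φ(0),φ(8)) = (0,4) ∈ E(G2) ✓
  (0,9) → (φ(0),φ(9)) = (4,10) ∈ E(G2) ✓
  (1,8) → (φ(1),φ(8)) = (0,1) ∈ E(G2) ✓
  (2,5) → (φ(2),φ(5)) = (5,9) ∈ E(G2) ✓
  (2,6) → (φ(2),φ(6)) = (9,11) ∈ E(G2) ✓
  (2,8) → (φ(2),φ(8)) = (0,9) ∈ E(G2) ✓
  (2,9) → (φ(2),φ(9)) = (9,10) ∈ E(G2) ✓
  (2,10) → (φ(2),φ(10)) = (3,9) ∈ E(G2) ✓
  (2,11) → (φ(2),φ(11)) = (8,9) ∈ E(G2) ✓
  (3,7) → (φ(3),φ(7)) = (6,7) ∈ E(G2) ✓
  (3,8) → (φ(3),φ(8)) = (0,6) ∈ E(G2) ✓
  (3,11) → (φ(3),φ(11)) = (6,8) ∈ E(G2) ✓
  (4,5) → (φ(4),φ(5)) = (2,5) ∈ E(G2) ✓
  (4,7) → (φ(4),φ(7)) = (2,7) ∈ E(G2) ✓
  (4,8) → (φ(4),φ(8)) = (0,2) ∈ E(G2) ✓
  (4,9) → (φ(4),φ(9)) = (2,10) ∈ E(G2) ✓
  (4,11) → (φ(4),φ(11)) = (2,8) ∈ E(G2) ✓
  (5,9) → (φ(5),φ(9)) = (5,10) ∈ E(G2) ✓
  (5,10) → (φ(5),φ(10)) = (3,5) ∈ E(G2) ✓
  (6,7) → (φ(6),φ(7)) = (7,11) ∈ E(G2) ✓
  (6,8) → (φ(6),φ(8)) = (0,11) ∈ E(G2) ✓
  (6,9) → (φ(6),φ(9)) = (10,11) ∈ E(G2) ✓
  (6,10) → (φ(6),φ(10)) = (3,11) ∈ E(G2) ✓
  (7,9) → (φ(7),φ(9)) = (7,10) ∈ E(G2) ✓
  (8,9) → (φ(8),φ(9)) = (0,10) ∈ E(G2) ✓
  (8,10) → (φ(8),φ(10)) = (0,3) ∈ E(G2) ✓
  (9,10) → (φ(9),φ(10)) = (3,10) ∈ E(G2) ✓
  (9,11) → (φ(9),φ(11)) = (8,10) ∈ E(G2) ✓
All 34 edges of G1 map to edges of G2, and |E(G1)| = |E(G2)| = 34, so φ is a bijection on edges as well as vertices. Hence G1 ≅ G2.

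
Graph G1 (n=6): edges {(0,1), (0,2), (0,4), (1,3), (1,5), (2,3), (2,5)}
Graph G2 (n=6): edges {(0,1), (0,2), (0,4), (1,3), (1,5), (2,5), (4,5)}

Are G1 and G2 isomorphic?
Yes, isomorphic

The graphs are isomorphic.
One valid mapping φ: V(G1) → V(G2): 0→1, 1→5, 2→0, 3→2, 4→3, 5→4

Verify φ preserves adjacency — for each edge of G1, its image is an edge of G2:
  (0,1) → (φ(0),φ(1)) = (1,5) ∈ E(G2) ✓
  (0,2) → (φ(0),φ(2)) = (0,1) ∈ E(G2) ✓
  (0,4) → (φ(0),φ(4)) = (1,3) ∈ E(G2) ✓
  (1,3) → (φ(1),φ(3)) = (2,5) ∈ E(G2) ✓
  (1,5) → (φ(1),φ(5)) = (4,5) ∈ E(G2) ✓
  (2,3) → (φ(2),φ(3)) = (0,2) ∈ E(G2) ✓
  (2,5) → (φ(2),φ(5)) = (0,4) ∈ E(G2) ✓
All 7 edges of G1 map to edges of G2, and |E(G1)| = |E(G2)| = 7, so φ is a bijection on edges as well as vertices. Hence G1 ≅ G2.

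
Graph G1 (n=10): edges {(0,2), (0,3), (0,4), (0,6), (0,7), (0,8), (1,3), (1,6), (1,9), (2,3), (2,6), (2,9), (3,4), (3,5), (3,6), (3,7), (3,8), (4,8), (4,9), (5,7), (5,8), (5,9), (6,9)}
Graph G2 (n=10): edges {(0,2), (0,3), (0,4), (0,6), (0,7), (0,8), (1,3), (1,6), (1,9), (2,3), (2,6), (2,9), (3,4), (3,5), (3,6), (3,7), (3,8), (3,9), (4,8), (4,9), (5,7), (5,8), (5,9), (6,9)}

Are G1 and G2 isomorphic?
No, not isomorphic

The graphs are NOT isomorphic.

Counting edges: G1 has 23 edge(s); G2 has 24 edge(s).
Edge count is an isomorphism invariant (a bijection on vertices induces a bijection on edges), so differing edge counts rule out isomorphism.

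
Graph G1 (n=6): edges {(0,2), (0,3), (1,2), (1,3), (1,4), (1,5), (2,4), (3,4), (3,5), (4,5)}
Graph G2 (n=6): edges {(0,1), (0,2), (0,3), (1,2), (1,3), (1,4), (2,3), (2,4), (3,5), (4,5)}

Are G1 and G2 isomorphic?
Yes, isomorphic

The graphs are isomorphic.
One valid mapping φ: V(G1) → V(G2): 0→5, 1→2, 2→4, 3→3, 4→1, 5→0

Verify φ preserves adjacency — for each edge of G1, its image is an edge of G2:
  (0,2) → (φ(0),φ(2)) = (4,5) ∈ E(G2) ✓
  (0,3) → (φ(0),φ(3)) = (3,5) ∈ E(G2) ✓
  (1,2) → (φ(1),φ(2)) = (2,4) ∈ E(G2) ✓
  (1,3) → (φ(1),φ(3)) = (2,3) ∈ E(G2) ✓
  (1,4) → (φ(1),φ(4)) = (1,2) ∈ E(G2) ✓
  (1,5) → (φ(1),φ(5)) = (0,2) ∈ E(G2) ✓
  (2,4) → (φ(2),φ(4)) = (1,4) ∈ E(G2) ✓
  (3,4) → (φ(3),φ(4)) = (1,3) ∈ E(G2) ✓
  (3,5) → (φ(3),φ(5)) = (0,3) ∈ E(G2) ✓
  (4,5) → (φ(4),φ(5)) = (0,1) ∈ E(G2) ✓
All 10 edges of G1 map to edges of G2, and |E(G1)| = |E(G2)| = 10, so φ is a bijection on edges as well as vertices. Hence G1 ≅ G2.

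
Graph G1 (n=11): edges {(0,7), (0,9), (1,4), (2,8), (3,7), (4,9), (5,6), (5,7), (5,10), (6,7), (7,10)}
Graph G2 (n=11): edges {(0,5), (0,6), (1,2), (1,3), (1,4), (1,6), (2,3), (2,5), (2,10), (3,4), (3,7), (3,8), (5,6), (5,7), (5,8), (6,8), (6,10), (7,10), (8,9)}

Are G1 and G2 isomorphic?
No, not isomorphic

The graphs are NOT isomorphic.

Degrees in G1: deg(0)=2, deg(1)=1, deg(2)=1, deg(3)=1, deg(4)=2, deg(5)=3, deg(6)=2, deg(7)=5, deg(8)=1, deg(9)=2, deg(10)=2.
Sorted degree sequence of G1: [5, 3, 2, 2, 2, 2, 2, 1, 1, 1, 1].
Degrees in G2: deg(0)=2, deg(1)=4, deg(2)=4, deg(3)=5, deg(4)=2, deg(5)=5, deg(6)=5, deg(7)=3, deg(8)=4, deg(9)=1, deg(10)=3.
Sorted degree sequence of G2: [5, 5, 5, 4, 4, 4, 3, 3, 2, 2, 1].
The (sorted) degree sequence is an isomorphism invariant, so since G1 and G2 have different degree sequences they cannot be isomorphic.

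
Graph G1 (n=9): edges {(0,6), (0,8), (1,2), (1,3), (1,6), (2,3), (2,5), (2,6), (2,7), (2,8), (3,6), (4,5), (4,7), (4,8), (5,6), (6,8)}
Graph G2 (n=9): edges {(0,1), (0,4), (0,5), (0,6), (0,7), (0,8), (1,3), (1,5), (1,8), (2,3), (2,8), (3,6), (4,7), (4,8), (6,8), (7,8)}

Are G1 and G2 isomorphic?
Yes, isomorphic

The graphs are isomorphic.
One valid mapping φ: V(G1) → V(G2): 0→5, 1→7, 2→8, 3→4, 4→3, 5→6, 6→0, 7→2, 8→1

Verify φ preserves adjacency — for each edge of G1, its image is an edge of G2:
  (0,6) → (φ(0),φ(6)) = (0,5) ∈ E(G2) ✓
  (0,8) → (φ(0),φ(8)) = (1,5) ∈ E(G2) ✓
  (1,2) → (φ(1),φ(2)) = (7,8) ∈ E(G2) ✓
  (1,3) → (φ(1),φ(3)) = (4,7) ∈ E(G2) ✓
  (1,6) → (φ(1),φ(6)) = (0,7) ∈ E(G2) ✓
  (2,3) → (φ(2),φ(3)) = (4,8) ∈ E(G2) ✓
  (2,5) → (φ(2),φ(5)) = (6,8) ∈ E(G2) ✓
  (2,6) → (φ(2),φ(6)) = (0,8) ∈ E(G2) ✓
  (2,7) → (φ(2),φ(7)) = (2,8) ∈ E(G2) ✓
  (2,8) → (φ(2),φ(8)) = (1,8) ∈ E(G2) ✓
  (3,6) → (φ(3),φ(6)) = (0,4) ∈ E(G2) ✓
  (4,5) → (φ(4),φ(5)) = (3,6) ∈ E(G2) ✓
  (4,7) → (φ(4),φ(7)) = (2,3) ∈ E(G2) ✓
  (4,8) → (φ(4),φ(8)) = (1,3) ∈ E(G2) ✓
  (5,6) → (φ(5),φ(6)) = (0,6) ∈ E(G2) ✓
  (6,8) → (φ(6),φ(8)) = (0,1) ∈ E(G2) ✓
All 16 edges of G1 map to edges of G2, and |E(G1)| = |E(G2)| = 16, so φ is a bijection on edges as well as vertices. Hence G1 ≅ G2.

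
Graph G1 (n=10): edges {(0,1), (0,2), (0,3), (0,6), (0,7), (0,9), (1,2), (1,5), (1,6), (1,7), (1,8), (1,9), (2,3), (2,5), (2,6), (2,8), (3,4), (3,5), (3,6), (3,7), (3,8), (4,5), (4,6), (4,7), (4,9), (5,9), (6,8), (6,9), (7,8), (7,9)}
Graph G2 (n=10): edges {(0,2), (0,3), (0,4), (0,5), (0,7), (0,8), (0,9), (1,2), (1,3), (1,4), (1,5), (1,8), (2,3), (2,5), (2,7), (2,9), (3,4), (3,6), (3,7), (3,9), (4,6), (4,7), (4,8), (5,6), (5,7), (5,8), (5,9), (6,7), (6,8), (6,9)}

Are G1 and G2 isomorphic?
Yes, isomorphic

The graphs are isomorphic.
One valid mapping φ: V(G1) → V(G2): 0→7, 1→3, 2→2, 3→5, 4→8, 5→1, 6→0, 7→6, 8→9, 9→4

Verify φ preserves adjacency — for each edge of G1, its image is an edge of G2:
  (0,1) → (φ(0),φ(1)) = (3,7) ∈ E(G2) ✓
  (0,2) → (φ(0),φ(2)) = (2,7) ∈ E(G2) ✓
  (0,3) → (φ(0),φ(3)) = (5,7) ∈ E(G2) ✓
  (0,6) → (φ(0),φ(6)) = (0,7) ∈ E(G2) ✓
  (0,7) → (φ(0),φ(7)) = (6,7) ∈ E(G2) ✓
  (0,9) → (φ(0),φ(9)) = (4,7) ∈ E(G2) ✓
  (1,2) → (φ(1),φ(2)) = (2,3) ∈ E(G2) ✓
  (1,5) → (φ(1),φ(5)) = (1,3) ∈ E(G2) ✓
  (1,6) → (φ(1),φ(6)) = (0,3) ∈ E(G2) ✓
  (1,7) → (φ(1),φ(7)) = (3,6) ∈ E(G2) ✓
  (1,8) → (φ(1),φ(8)) = (3,9) ∈ E(G2) ✓
  (1,9) → (φ(1),φ(9)) = (3,4) ∈ E(G2) ✓
  (2,3) → (φ(2),φ(3)) = (2,5) ∈ E(G2) ✓
  (2,5) → (φ(2),φ(5)) = (1,2) ∈ E(G2) ✓
  (2,6) → (φ(2),φ(6)) = (0,2) ∈ E(G2) ✓
  (2,8) → (φ(2),φ(8)) = (2,9) ∈ E(G2) ✓
  (3,4) → (φ(3),φ(4)) = (5,8) ∈ E(G2) ✓
  (3,5) → (φ(3),φ(5)) = (1,5) ∈ E(G2) ✓
  (3,6) → (φ(3),φ(6)) = (0,5) ∈ E(G2) ✓
  (3,7) → (φ(3),φ(7)) = (5,6) ∈ E(G2) ✓
  (3,8) → (φ(3),φ(8)) = (5,9) ∈ E(G2) ✓
  (4,5) → (φ(4),φ(5)) = (1,8) ∈ E(G2) ✓
  (4,6) → (φ(4),φ(6)) = (0,8) ∈ E(G2) ✓
  (4,7) → (φ(4),φ(7)) = (6,8) ∈ E(G2) ✓
  (4,9) → (φ(4),φ(9)) = (4,8) ∈ E(G2) ✓
  (5,9) → (φ(5),φ(9)) = (1,4) ∈ E(G2) ✓
  (6,8) → (φ(6),φ(8)) = (0,9) ∈ E(G2) ✓
  (6,9) → (φ(6),φ(9)) = (0,4) ∈ E(G2) ✓
  (7,8) → (φ(7),φ(8)) = (6,9) ∈ E(G2) ✓
  (7,9) → (φ(7),φ(9)) = (4,6) ∈ E(G2) ✓
All 30 edges of G1 map to edges of G2, and |E(G1)| = |E(G2)| = 30, so φ is a bijection on edges as well as vertices. Hence G1 ≅ G2.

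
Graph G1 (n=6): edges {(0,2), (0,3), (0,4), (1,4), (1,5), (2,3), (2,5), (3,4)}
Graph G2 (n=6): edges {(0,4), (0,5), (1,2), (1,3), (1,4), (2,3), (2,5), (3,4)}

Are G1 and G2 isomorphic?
Yes, isomorphic

The graphs are isomorphic.
One valid mapping φ: V(G1) → V(G2): 0→1, 1→0, 2→2, 3→3, 4→4, 5→5

Verify φ preserves adjacency — for each edge of G1, its image is an edge of G2:
  (0,2) → (φ(0),φ(2)) = (1,2) ∈ E(G2) ✓
  (0,3) → (φ(0),φ(3)) = (1,3) ∈ E(G2) ✓
  (0,4) → (φ(0),φ(4)) = (1,4) ∈ E(G2) ✓
  (1,4) → (φ(1),φ(4)) = (0,4) ∈ E(G2) ✓
  (1,5) → (φ(1),φ(5)) = (0,5) ∈ E(G2) ✓
  (2,3) → (φ(2),φ(3)) = (2,3) ∈ E(G2) ✓
  (2,5) → (φ(2),φ(5)) = (2,5) ∈ E(G2) ✓
  (3,4) → (φ(3),φ(4)) = (3,4) ∈ E(G2) ✓
All 8 edges of G1 map to edges of G2, and |E(G1)| = |E(G2)| = 8, so φ is a bijection on edges as well as vertices. Hence G1 ≅ G2.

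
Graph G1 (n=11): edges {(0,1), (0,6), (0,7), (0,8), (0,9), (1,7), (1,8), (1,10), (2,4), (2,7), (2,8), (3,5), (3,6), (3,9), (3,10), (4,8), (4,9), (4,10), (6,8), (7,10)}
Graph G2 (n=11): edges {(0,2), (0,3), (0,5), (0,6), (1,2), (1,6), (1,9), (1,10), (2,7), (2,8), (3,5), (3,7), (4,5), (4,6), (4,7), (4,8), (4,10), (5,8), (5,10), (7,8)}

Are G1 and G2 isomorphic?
Yes, isomorphic

The graphs are isomorphic.
One valid mapping φ: V(G1) → V(G2): 0→4, 1→8, 2→3, 3→1, 4→0, 5→9, 6→10, 7→7, 8→5, 9→6, 10→2

Verify φ preserves adjacency — for each edge of G1, its image is an edge of G2:
  (0,1) → (φ(0),φ(1)) = (4,8) ∈ E(G2) ✓
  (0,6) → (φ(0),φ(6)) = (4,10) ∈ E(G2) ✓
  (0,7) → (φ(0),φ(7)) = (4,7) ∈ E(G2) ✓
  (0,8) → (φ(0),φ(8)) = (4,5) ∈ E(G2) ✓
  (0,9) → (φ(0),φ(9)) = (4,6) ∈ E(G2) ✓
  (1,7) → (φ(1),φ(7)) = (7,8) ∈ E(G2) ✓
  (1,8) → (φ(1),φ(8)) = (5,8) ∈ E(G2) ✓
  (1,10) → (φ(1),φ(10)) = (2,8) ∈ E(G2) ✓
  (2,4) → (φ(2),φ(4)) = (0,3) ∈ E(G2) ✓
  (2,7) → (φ(2),φ(7)) = (3,7) ∈ E(G2) ✓
  (2,8) → (φ(2),φ(8)) = (3,5) ∈ E(G2) ✓
  (3,5) → (φ(3),φ(5)) = (1,9) ∈ E(G2) ✓
  (3,6) → (φ(3),φ(6)) = (1,10) ∈ E(G2) ✓
  (3,9) → (φ(3),φ(9)) = (1,6) ∈ E(G2) ✓
  (3,10) → (φ(3),φ(10)) = (1,2) ∈ E(G2) ✓
  (4,8) → (φ(4),φ(8)) = (0,5) ∈ E(G2) ✓
  (4,9) → (φ(4),φ(9)) = (0,6) ∈ E(G2) ✓
  (4,10) → (φ(4),φ(10)) = (0,2) ∈ E(G2) ✓
  (6,8) → (φ(6),φ(8)) = (5,10) ∈ E(G2) ✓
  (7,10) → (φ(7),φ(10)) = (2,7) ∈ E(G2) ✓
All 20 edges of G1 map to edges of G2, and |E(G1)| = |E(G2)| = 20, so φ is a bijection on edges as well as vertices. Hence G1 ≅ G2.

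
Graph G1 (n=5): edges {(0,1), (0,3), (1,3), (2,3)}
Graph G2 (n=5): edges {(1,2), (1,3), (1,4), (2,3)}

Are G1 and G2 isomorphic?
Yes, isomorphic

The graphs are isomorphic.
One valid mapping φ: V(G1) → V(G2): 0→2, 1→3, 2→4, 3→1, 4→0

Verify φ preserves adjacency — for each edge of G1, its image is an edge of G2:
  (0,1) → (φ(0),φ(1)) = (2,3) ∈ E(G2) ✓
  (0,3) → (φ(0),φ(3)) = (1,2) ∈ E(G2) ✓
  (1,3) → (φ(1),φ(3)) = (1,3) ∈ E(G2) ✓
  (2,3) → (φ(2),φ(3)) = (1,4) ∈ E(G2) ✓
All 4 edges of G1 map to edges of G2, and |E(G1)| = |E(G2)| = 4, so φ is a bijection on edges as well as vertices. Hence G1 ≅ G2.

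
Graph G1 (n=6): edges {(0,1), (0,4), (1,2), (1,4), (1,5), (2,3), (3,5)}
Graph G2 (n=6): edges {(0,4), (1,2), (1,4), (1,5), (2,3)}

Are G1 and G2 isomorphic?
No, not isomorphic

The graphs are NOT isomorphic.

Counting edges: G1 has 7 edge(s); G2 has 5 edge(s).
Edge count is an isomorphism invariant (a bijection on vertices induces a bijection on edges), so differing edge counts rule out isomorphism.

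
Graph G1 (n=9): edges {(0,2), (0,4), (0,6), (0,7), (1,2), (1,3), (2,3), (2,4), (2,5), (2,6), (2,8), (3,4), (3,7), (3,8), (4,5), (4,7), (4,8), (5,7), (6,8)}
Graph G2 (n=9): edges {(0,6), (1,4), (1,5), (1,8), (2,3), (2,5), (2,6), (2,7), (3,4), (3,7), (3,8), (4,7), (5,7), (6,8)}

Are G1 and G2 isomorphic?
No, not isomorphic

The graphs are NOT isomorphic.

Counting triangles (3-cliques): G1 has 12, G2 has 3.
Triangle count is an isomorphism invariant, so differing triangle counts rule out isomorphism.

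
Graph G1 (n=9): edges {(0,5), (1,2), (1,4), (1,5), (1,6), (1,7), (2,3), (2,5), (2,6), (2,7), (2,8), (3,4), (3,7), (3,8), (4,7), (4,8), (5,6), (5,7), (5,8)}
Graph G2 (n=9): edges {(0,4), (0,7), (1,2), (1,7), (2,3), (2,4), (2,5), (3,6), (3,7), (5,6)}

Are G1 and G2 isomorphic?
No, not isomorphic

The graphs are NOT isomorphic.

Degrees in G1: deg(0)=1, deg(1)=5, deg(2)=6, deg(3)=4, deg(4)=4, deg(5)=6, deg(6)=3, deg(7)=5, deg(8)=4.
Sorted degree sequence of G1: [6, 6, 5, 5, 4, 4, 4, 3, 1].
Degrees in G2: deg(0)=2, deg(1)=2, deg(2)=4, deg(3)=3, deg(4)=2, deg(5)=2, deg(6)=2, deg(7)=3, deg(8)=0.
Sorted degree sequence of G2: [4, 3, 3, 2, 2, 2, 2, 2, 0].
The (sorted) degree sequence is an isomorphism invariant, so since G1 and G2 have different degree sequences they cannot be isomorphic.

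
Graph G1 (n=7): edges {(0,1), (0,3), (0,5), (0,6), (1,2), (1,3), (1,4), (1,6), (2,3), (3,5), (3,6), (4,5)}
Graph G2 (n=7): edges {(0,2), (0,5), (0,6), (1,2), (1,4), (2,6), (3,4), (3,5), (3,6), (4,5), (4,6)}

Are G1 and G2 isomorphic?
No, not isomorphic

The graphs are NOT isomorphic.

Degrees in G1: deg(0)=4, deg(1)=5, deg(2)=2, deg(3)=5, deg(4)=2, deg(5)=3, deg(6)=3.
Sorted degree sequence of G1: [5, 5, 4, 3, 3, 2, 2].
Degrees in G2: deg(0)=3, deg(1)=2, deg(2)=3, deg(3)=3, deg(4)=4, deg(5)=3, deg(6)=4.
Sorted degree sequence of G2: [4, 4, 3, 3, 3, 3, 2].
The (sorted) degree sequence is an isomorphism invariant, so since G1 and G2 have different degree sequences they cannot be isomorphic.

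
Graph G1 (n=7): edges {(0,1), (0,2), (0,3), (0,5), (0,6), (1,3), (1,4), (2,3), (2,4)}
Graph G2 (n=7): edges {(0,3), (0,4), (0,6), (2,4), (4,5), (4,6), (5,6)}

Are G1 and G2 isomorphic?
No, not isomorphic

The graphs are NOT isomorphic.

Connected components of G1: 1 component(s) with vertex sets [[0, 1, 2, 3, 4, 5, 6]], sizes [7].
Connected components of G2: 2 component(s) with vertex sets [[1], [0, 2, 3, 4, 5, 6]], sizes [1, 6].
The number of connected components (and the multiset of component sizes) is an isomorphism invariant — an isomorphism maps each component of G1 bijectively onto a component of G2. Since G1 has 1 component(s) and G2 has 2, they cannot be isomorphic.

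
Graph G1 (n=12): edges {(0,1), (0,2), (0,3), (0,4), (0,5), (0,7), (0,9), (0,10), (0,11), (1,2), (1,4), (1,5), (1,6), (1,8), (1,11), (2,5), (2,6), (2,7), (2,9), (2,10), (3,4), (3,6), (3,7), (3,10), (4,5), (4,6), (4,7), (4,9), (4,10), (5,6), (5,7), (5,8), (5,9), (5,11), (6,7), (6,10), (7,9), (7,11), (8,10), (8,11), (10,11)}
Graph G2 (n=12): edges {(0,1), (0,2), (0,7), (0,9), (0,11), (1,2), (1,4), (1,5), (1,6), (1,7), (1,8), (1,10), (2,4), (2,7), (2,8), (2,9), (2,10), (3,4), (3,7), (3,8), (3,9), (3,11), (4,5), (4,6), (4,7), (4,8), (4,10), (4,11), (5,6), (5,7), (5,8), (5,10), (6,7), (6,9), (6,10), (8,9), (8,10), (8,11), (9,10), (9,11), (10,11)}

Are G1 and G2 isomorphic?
No, not isomorphic

The graphs are NOT isomorphic.

Counting triangles (3-cliques): G1 has 51, G2 has 50.
Triangle count is an isomorphism invariant, so differing triangle counts rule out isomorphism.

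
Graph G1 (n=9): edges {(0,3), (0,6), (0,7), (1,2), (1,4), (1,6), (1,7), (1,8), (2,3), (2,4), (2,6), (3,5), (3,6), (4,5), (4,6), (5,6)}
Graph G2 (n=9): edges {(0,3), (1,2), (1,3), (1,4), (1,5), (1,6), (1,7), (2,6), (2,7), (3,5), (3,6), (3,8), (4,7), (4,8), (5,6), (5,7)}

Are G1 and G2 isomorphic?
Yes, isomorphic

The graphs are isomorphic.
One valid mapping φ: V(G1) → V(G2): 0→4, 1→3, 2→5, 3→7, 4→6, 5→2, 6→1, 7→8, 8→0

Verify φ preserves adjacency — for each edge of G1, its image is an edge of G2:
  (0,3) → (φ(0),φ(3)) = (4,7) ∈ E(G2) ✓
  (0,6) → (φ(0),φ(6)) = (1,4) ∈ E(G2) ✓
  (0,7) → (φ(0),φ(7)) = (4,8) ∈ E(G2) ✓
  (1,2) → (φ(1),φ(2)) = (3,5) ∈ E(G2) ✓
  (1,4) → (φ(1),φ(4)) = (3,6) ∈ E(G2) ✓
  (1,6) → (φ(1),φ(6)) = (1,3) ∈ E(G2) ✓
  (1,7) → (φ(1),φ(7)) = (3,8) ∈ E(G2) ✓
  (1,8) → (φ(1),φ(8)) = (0,3) ∈ E(G2) ✓
  (2,3) → (φ(2),φ(3)) = (5,7) ∈ E(G2) ✓
  (2,4) → (φ(2),φ(4)) = (5,6) ∈ E(G2) ✓
  (2,6) → (φ(2),φ(6)) = (1,5) ∈ E(G2) ✓
  (3,5) → (φ(3),φ(5)) = (2,7) ∈ E(G2) ✓
  (3,6) → (φ(3),φ(6)) = (1,7) ∈ E(G2) ✓
  (4,5) → (φ(4),φ(5)) = (2,6) ∈ E(G2) ✓
  (4,6) → (φ(4),φ(6)) = (1,6) ∈ E(G2) ✓
  (5,6) → (φ(5),φ(6)) = (1,2) ∈ E(G2) ✓
All 16 edges of G1 map to edges of G2, and |E(G1)| = |E(G2)| = 16, so φ is a bijection on edges as well as vertices. Hence G1 ≅ G2.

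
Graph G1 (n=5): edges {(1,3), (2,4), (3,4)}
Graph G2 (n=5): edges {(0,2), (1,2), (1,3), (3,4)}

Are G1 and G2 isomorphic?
No, not isomorphic

The graphs are NOT isomorphic.

Degrees in G1: deg(0)=0, deg(1)=1, deg(2)=1, deg(3)=2, deg(4)=2.
Sorted degree sequence of G1: [2, 2, 1, 1, 0].
Degrees in G2: deg(0)=1, deg(1)=2, deg(2)=2, deg(3)=2, deg(4)=1.
Sorted degree sequence of G2: [2, 2, 2, 1, 1].
The (sorted) degree sequence is an isomorphism invariant, so since G1 and G2 have different degree sequences they cannot be isomorphic.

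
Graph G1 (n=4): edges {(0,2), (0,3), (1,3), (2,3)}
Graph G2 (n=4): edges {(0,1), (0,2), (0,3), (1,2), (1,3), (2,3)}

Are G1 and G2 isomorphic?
No, not isomorphic

The graphs are NOT isomorphic.

Counting edges: G1 has 4 edge(s); G2 has 6 edge(s).
Edge count is an isomorphism invariant (a bijection on vertices induces a bijection on edges), so differing edge counts rule out isomorphism.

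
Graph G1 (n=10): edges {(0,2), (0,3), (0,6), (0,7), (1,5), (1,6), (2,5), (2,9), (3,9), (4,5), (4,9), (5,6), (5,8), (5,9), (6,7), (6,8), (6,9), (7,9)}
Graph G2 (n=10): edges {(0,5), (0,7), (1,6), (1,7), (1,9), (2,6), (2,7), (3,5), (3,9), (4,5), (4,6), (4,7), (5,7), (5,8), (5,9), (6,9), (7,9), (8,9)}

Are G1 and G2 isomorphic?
Yes, isomorphic

The graphs are isomorphic.
One valid mapping φ: V(G1) → V(G2): 0→6, 1→3, 2→4, 3→2, 4→0, 5→5, 6→9, 7→1, 8→8, 9→7

Verify φ preserves adjacency — for each edge of G1, its image is an edge of G2:
  (0,2) → (φ(0),φ(2)) = (4,6) ∈ E(G2) ✓
  (0,3) → (φ(0),φ(3)) = (2,6) ∈ E(G2) ✓
  (0,6) → (φ(0),φ(6)) = (6,9) ∈ E(G2) ✓
  (0,7) → (φ(0),φ(7)) = (1,6) ∈ E(G2) ✓
  (1,5) → (φ(1),φ(5)) = (3,5) ∈ E(G2) ✓
  (1,6) → (φ(1),φ(6)) = (3,9) ∈ E(G2) ✓
  (2,5) → (φ(2),φ(5)) = (4,5) ∈ E(G2) ✓
  (2,9) → (φ(2),φ(9)) = (4,7) ∈ E(G2) ✓
  (3,9) → (φ(3),φ(9)) = (2,7) ∈ E(G2) ✓
  (4,5) → (φ(4),φ(5)) = (0,5) ∈ E(G2) ✓
  (4,9) → (φ(4),φ(9)) = (0,7) ∈ E(G2) ✓
  (5,6) → (φ(5),φ(6)) = (5,9) ∈ E(G2) ✓
  (5,8) → (φ(5),φ(8)) = (5,8) ∈ E(G2) ✓
  (5,9) → (φ(5),φ(9)) = (5,7) ∈ E(G2) ✓
  (6,7) → (φ(6),φ(7)) = (1,9) ∈ E(G2) ✓
  (6,8) → (φ(6),φ(8)) = (8,9) ∈ E(G2) ✓
  (6,9) → (φ(6),φ(9)) = (7,9) ∈ E(G2) ✓
  (7,9) → (φ(7),φ(9)) = (1,7) ∈ E(G2) ✓
All 18 edges of G1 map to edges of G2, and |E(G1)| = |E(G2)| = 18, so φ is a bijection on edges as well as vertices. Hence G1 ≅ G2.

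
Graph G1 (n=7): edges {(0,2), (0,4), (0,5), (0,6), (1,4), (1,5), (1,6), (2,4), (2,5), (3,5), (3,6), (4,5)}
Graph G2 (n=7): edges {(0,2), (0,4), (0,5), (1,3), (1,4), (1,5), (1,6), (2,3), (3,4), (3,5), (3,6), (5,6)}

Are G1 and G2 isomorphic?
Yes, isomorphic

The graphs are isomorphic.
One valid mapping φ: V(G1) → V(G2): 0→5, 1→4, 2→6, 3→2, 4→1, 5→3, 6→0

Verify φ preserves adjacency — for each edge of G1, its image is an edge of G2:
  (0,2) → (φ(0),φ(2)) = (5,6) ∈ E(G2) ✓
  (0,4) → (φ(0),φ(4)) = (1,5) ∈ E(G2) ✓
  (0,5) → (φ(0),φ(5)) = (3,5) ∈ E(G2) ✓
  (0,6) → (φ(0),φ(6)) = (0,5) ∈ E(G2) ✓
  (1,4) → (φ(1),φ(4)) = (1,4) ∈ E(G2) ✓
  (1,5) → (φ(1),φ(5)) = (3,4) ∈ E(G2) ✓
  (1,6) → (φ(1),φ(6)) = (0,4) ∈ E(G2) ✓
  (2,4) → (φ(2),φ(4)) = (1,6) ∈ E(G2) ✓
  (2,5) → (φ(2),φ(5)) = (3,6) ∈ E(G2) ✓
  (3,5) → (φ(3),φ(5)) = (2,3) ∈ E(G2) ✓
  (3,6) → (φ(3),φ(6)) = (0,2) ∈ E(G2) ✓
  (4,5) → (φ(4),φ(5)) = (1,3) ∈ E(G2) ✓
All 12 edges of G1 map to edges of G2, and |E(G1)| = |E(G2)| = 12, so φ is a bijection on edges as well as vertices. Hence G1 ≅ G2.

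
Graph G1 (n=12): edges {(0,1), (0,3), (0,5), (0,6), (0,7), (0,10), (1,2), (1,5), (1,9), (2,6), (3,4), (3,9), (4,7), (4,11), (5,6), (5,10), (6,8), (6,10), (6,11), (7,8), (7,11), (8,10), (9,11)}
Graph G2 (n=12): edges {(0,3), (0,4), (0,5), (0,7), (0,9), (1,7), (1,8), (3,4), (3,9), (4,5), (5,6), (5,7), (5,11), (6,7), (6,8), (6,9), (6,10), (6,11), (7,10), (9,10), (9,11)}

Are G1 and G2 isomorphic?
No, not isomorphic

The graphs are NOT isomorphic.

Connected components of G1: 1 component(s) with vertex sets [[0, 1, 2, 3, 4, 5, 6, 7, 8, 9, 10, 11]], sizes [12].
Connected components of G2: 2 component(s) with vertex sets [[2], [0, 1, 3, 4, 5, 6, 7, 8, 9, 10, 11]], sizes [1, 11].
The number of connected components (and the multiset of component sizes) is an isomorphism invariant — an isomorphism maps each component of G1 bijectively onto a component of G2. Since G1 has 1 component(s) and G2 has 2, they cannot be isomorphic.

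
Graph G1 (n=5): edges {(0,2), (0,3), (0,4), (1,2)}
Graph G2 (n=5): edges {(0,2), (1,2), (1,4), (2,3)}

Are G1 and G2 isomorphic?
Yes, isomorphic

The graphs are isomorphic.
One valid mapping φ: V(G1) → V(G2): 0→2, 1→4, 2→1, 3→0, 4→3

Verify φ preserves adjacency — for each edge of G1, its image is an edge of G2:
  (0,2) → (φ(0),φ(2)) = (1,2) ∈ E(G2) ✓
  (0,3) → (φ(0),φ(3)) = (0,2) ∈ E(G2) ✓
  (0,4) → (φ(0),φ(4)) = (2,3) ∈ E(G2) ✓
  (1,2) → (φ(1),φ(2)) = (1,4) ∈ E(G2) ✓
All 4 edges of G1 map to edges of G2, and |E(G1)| = |E(G2)| = 4, so φ is a bijection on edges as well as vertices. Hence G1 ≅ G2.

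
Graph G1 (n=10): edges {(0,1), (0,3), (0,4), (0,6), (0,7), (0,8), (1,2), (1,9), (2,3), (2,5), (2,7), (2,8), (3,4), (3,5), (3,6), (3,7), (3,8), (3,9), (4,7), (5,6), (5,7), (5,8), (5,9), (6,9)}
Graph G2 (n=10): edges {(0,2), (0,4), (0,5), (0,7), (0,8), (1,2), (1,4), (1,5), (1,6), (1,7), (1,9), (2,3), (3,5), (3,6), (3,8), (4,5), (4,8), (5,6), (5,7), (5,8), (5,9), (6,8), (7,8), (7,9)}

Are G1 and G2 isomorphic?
Yes, isomorphic

The graphs are isomorphic.
One valid mapping φ: V(G1) → V(G2): 0→1, 1→2, 2→0, 3→5, 4→9, 5→8, 6→6, 7→7, 8→4, 9→3

Verify φ preserves adjacency — for each edge of G1, its image is an edge of G2:
  (0,1) → (φ(0),φ(1)) = (1,2) ∈ E(G2) ✓
  (0,3) → (φ(0),φ(3)) = (1,5) ∈ E(G2) ✓
  (0,4) → (φ(0),φ(4)) = (1,9) ∈ E(G2) ✓
  (0,6) → (φ(0),φ(6)) = (1,6) ∈ E(G2) ✓
  (0,7) → (φ(0),φ(7)) = (1,7) ∈ E(G2) ✓
  (0,8) → (φ(0),φ(8)) = (1,4) ∈ E(G2) ✓
  (1,2) → (φ(1),φ(2)) = (0,2) ∈ E(G2) ✓
  (1,9) → (φ(1),φ(9)) = (2,3) ∈ E(G2) ✓
  (2,3) → (φ(2),φ(3)) = (0,5) ∈ E(G2) ✓
  (2,5) → (φ(2),φ(5)) = (0,8) ∈ E(G2) ✓
  (2,7) → (φ(2),φ(7)) = (0,7) ∈ E(G2) ✓
  (2,8) → (φ(2),φ(8)) = (0,4) ∈ E(G2) ✓
  (3,4) → (φ(3),φ(4)) = (5,9) ∈ E(G2) ✓
  (3,5) → (φ(3),φ(5)) = (5,8) ∈ E(G2) ✓
  (3,6) → (φ(3),φ(6)) = (5,6) ∈ E(G2) ✓
  (3,7) → (φ(3),φ(7)) = (5,7) ∈ E(G2) ✓
  (3,8) → (φ(3),φ(8)) = (4,5) ∈ E(G2) ✓
  (3,9) → (φ(3),φ(9)) = (3,5) ∈ E(G2) ✓
  (4,7) → (φ(4),φ(7)) = (7,9) ∈ E(G2) ✓
  (5,6) → (φ(5),φ(6)) = (6,8) ∈ E(G2) ✓
  (5,7) → (φ(5),φ(7)) = (7,8) ∈ E(G2) ✓
  (5,8) → (φ(5),φ(8)) = (4,8) ∈ E(G2) ✓
  (5,9) → (φ(5),φ(9)) = (3,8) ∈ E(G2) ✓
  (6,9) → (φ(6),φ(9)) = (3,6) ∈ E(G2) ✓
All 24 edges of G1 map to edges of G2, and |E(G1)| = |E(G2)| = 24, so φ is a bijection on edges as well as vertices. Hence G1 ≅ G2.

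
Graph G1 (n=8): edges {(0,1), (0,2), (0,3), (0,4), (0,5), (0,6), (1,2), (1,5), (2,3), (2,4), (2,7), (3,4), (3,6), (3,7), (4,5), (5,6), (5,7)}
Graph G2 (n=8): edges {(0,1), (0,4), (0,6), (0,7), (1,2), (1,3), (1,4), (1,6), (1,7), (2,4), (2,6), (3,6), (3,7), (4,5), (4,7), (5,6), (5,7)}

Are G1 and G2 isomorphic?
Yes, isomorphic

The graphs are isomorphic.
One valid mapping φ: V(G1) → V(G2): 0→1, 1→2, 2→4, 3→7, 4→0, 5→6, 6→3, 7→5

Verify φ preserves adjacency — for each edge of G1, its image is an edge of G2:
  (0,1) → (φ(0),φ(1)) = (1,2) ∈ E(G2) ✓
  (0,2) → (φ(0),φ(2)) = (1,4) ∈ E(G2) ✓
  (0,3) → (φ(0),φ(3)) = (1,7) ∈ E(G2) ✓
  (0,4) → (φ(0),φ(4)) = (0,1) ∈ E(G2) ✓
  (0,5) → (φ(0),φ(5)) = (1,6) ∈ E(G2) ✓
  (0,6) → (φ(0),φ(6)) = (1,3) ∈ E(G2) ✓
  (1,2) → (φ(1),φ(2)) = (2,4) ∈ E(G2) ✓
  (1,5) → (φ(1),φ(5)) = (2,6) ∈ E(G2) ✓
  (2,3) → (φ(2),φ(3)) = (4,7) ∈ E(G2) ✓
  (2,4) → (φ(2),φ(4)) = (0,4) ∈ E(G2) ✓
  (2,7) → (φ(2),φ(7)) = (4,5) ∈ E(G2) ✓
  (3,4) → (φ(3),φ(4)) = (0,7) ∈ E(G2) ✓
  (3,6) → (φ(3),φ(6)) = (3,7) ∈ E(G2) ✓
  (3,7) → (φ(3),φ(7)) = (5,7) ∈ E(G2) ✓
  (4,5) → (φ(4),φ(5)) = (0,6) ∈ E(G2) ✓
  (5,6) → (φ(5),φ(6)) = (3,6) ∈ E(G2) ✓
  (5,7) → (φ(5),φ(7)) = (5,6) ∈ E(G2) ✓
All 17 edges of G1 map to edges of G2, and |E(G1)| = |E(G2)| = 17, so φ is a bijection on edges as well as vertices. Hence G1 ≅ G2.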